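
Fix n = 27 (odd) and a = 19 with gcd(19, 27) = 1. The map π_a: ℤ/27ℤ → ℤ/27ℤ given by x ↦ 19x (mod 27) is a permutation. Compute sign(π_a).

Orbit of 10 under x↦19x: [10, 1, 19]… (length divides ord_27(19)).
Decompose π into cycles: lengths [3, 3, 3, 3, 3, 3, 1, 1, 1, 1, 1, 1, 1, 1, 1] (15 cycles, including the fixed point 0).
27 − 15 = 12 transpositions; sign(π) = (−1)^12 = +1.
Zolotarev: (19|27) = +1, matching the cycle-count sign.

+1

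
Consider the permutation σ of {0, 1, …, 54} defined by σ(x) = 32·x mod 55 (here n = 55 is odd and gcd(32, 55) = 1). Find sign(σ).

Trace 32: π^k(32) = [32, 34, 43, 1] for k=0..3.
Cycle type of π: 4×11 + 2×5 + 1; total 17 cycles.
55 − 17 = 38 transpositions; sign(π) = (−1)^38 = +1.
(32|55)_J = +1 (Zolotarev's lemma cross-check).

+1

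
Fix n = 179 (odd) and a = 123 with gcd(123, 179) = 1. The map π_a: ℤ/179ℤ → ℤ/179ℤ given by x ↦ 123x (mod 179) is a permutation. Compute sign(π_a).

-1

Trace 27: π^k(27) = [27, 99, 5, 78, 107, 94, 106] for k=0..6.
2 cycles of lengths [178, 1].
With 2 cycles on 179 points, sign = (−1)^{179−2} = -1.
Via Zolotarev, sign(π_{123}) = (123|179) = -1.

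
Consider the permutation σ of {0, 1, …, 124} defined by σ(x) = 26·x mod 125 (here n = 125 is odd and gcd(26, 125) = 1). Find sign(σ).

+1

Orbit of 26 under x↦26x: [26, 51, 76, 101, 1]… (length divides ord_125(26)).
45 cycles of lengths [5, 5, 5, 5, 5, 5, 5, 5, 5, 5, 5, 5, 5, 5, 5, 5, 5, 5, 5, 5, 1, 1, 1, 1, 1, 1, 1, 1, 1, 1, 1, 1, 1, 1, 1, 1, 1, 1, 1, 1, 1, 1, 1, 1, 1].
45 cycles on 125: each ℓ→(−1)^(ℓ−1), product (−1)^80 = +1.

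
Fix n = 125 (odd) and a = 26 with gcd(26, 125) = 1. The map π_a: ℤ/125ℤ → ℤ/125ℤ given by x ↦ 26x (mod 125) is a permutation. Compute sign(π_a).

+1

Orbit of 1 under x↦26x: [1, 26, 51, 76, 101]… (length divides ord_125(26)).
Cycle type of π: 5×20 + 1×25; total 45 cycles.
125 − 45 = 80 transpositions; sign(π) = (−1)^80 = +1.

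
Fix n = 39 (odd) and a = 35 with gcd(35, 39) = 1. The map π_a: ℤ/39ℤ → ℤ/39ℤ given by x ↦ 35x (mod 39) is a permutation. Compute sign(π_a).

-1

Trace 16: π^k(16) = [16, 14, 22, 29, 1, 35] for k=0..5.
π_35 has 10 disjoint cycles with lengths [6, 6, 6, 6, 3, 3, 3, 3, 2, 1] on {0,…,38}.
Σ(ℓ_i−1) = 39−10 = 29; sign = (−1)^29 = -1.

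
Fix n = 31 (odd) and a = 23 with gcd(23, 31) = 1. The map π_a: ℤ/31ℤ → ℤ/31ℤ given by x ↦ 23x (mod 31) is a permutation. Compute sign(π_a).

Orbit of 8 under x↦23x: [8, 29, 16, 27, 1, 23, 2]… (length divides ord_31(23)).
The orbit structure of x ↦ 23x mod 31: 4 orbits of sizes [10, 10, 10, 1].
31 − 4 = 27 transpositions; sign(π) = (−1)^27 = -1.

-1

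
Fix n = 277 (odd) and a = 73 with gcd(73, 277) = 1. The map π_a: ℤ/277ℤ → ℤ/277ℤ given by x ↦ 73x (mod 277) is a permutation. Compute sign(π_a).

Trace 258: π^k(258) = [258, 275, 131, 145, 59, 152, 16] for k=0..6.
Cycle type of π: 92×3 + 1; total 4 cycles.
277 − 4 = 273 transpositions; sign(π) = (−1)^273 = -1.
Check: (73/277) = -1 by Zolotarev.

-1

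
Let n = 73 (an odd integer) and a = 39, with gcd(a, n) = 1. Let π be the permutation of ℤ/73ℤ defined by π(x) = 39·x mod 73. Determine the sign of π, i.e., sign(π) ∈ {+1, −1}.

Start at x=18: 18 → 45 → 3 → 44 → 37 → 56 → 67 → … (one orbit).
The orbit structure of x ↦ 39x mod 73: 2 orbits of sizes [72, 1].
With 2 cycles on 73 points, sign = (−1)^{73−2} = -1.
The Jacobi symbol (39|73) = -1 (Zolotarev) agrees.

-1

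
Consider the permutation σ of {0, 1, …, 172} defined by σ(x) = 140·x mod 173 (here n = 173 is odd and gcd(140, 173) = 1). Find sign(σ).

Orbit of 133 under x↦140x: [133, 109, 36, 23, 106, 135, 43]… (length divides ord_173(140)).
Cycle lengths of π_140 on ℤ/173ℤ: [43, 43, 43, 43, 1]; 5 cycles in total.
With 5 cycles on 173 points, sign = (−1)^{173−5} = +1.
Via Zolotarev, sign(π_{140}) = (140|173) = +1.

+1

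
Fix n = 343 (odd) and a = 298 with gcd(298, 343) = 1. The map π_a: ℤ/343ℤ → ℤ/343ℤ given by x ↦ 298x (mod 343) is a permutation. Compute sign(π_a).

Orbit of 228 under x↦298x: [228, 30, 22, 39, 303, 85, 291]… (length divides ord_343(298)).
Cycle type of π: 147×2 + 21×2 + 3×2 + 1; total 7 cycles.
7 cycles on 343: each ℓ→(−1)^(ℓ−1), product (−1)^336 = +1.
The Jacobi symbol (298|343) = +1 (Zolotarev) agrees.

+1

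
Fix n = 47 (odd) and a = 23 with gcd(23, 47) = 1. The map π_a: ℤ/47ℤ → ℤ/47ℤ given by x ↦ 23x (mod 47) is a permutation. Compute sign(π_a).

Trace 10: π^k(10) = [10, 42, 26, 34, 30, 32, 31] for k=0..6.
The orbit structure of x ↦ 23x mod 47: 2 orbits of sizes [46, 1].
Σ(ℓ_i−1) = 47−2 = 45; sign = (−1)^45 = -1.
The Jacobi symbol (23|47) = -1 (Zolotarev) agrees.

-1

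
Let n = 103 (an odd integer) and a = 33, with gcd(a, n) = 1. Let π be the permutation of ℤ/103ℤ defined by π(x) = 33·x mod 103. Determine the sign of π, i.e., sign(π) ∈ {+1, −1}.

+1

Trace 59: π^k(59) = [59, 93, 82, 28, 100, 4, 29] for k=0..6.
π_33 has 3 disjoint cycles with lengths [51, 51, 1] on {0,…,102}.
n − c = 103 − 3 = 100; sign = (−1)^100 = +1.
Via Zolotarev, sign(π_{33}) = (33|103) = +1.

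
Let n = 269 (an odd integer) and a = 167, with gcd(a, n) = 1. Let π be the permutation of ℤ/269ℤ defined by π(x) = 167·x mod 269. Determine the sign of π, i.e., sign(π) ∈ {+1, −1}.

Orbit of 195 under x↦167x: [195, 16, 251, 222, 221, 54, 141]… (length divides ord_269(167)).
Cycle type of π: 268 + 1; total 2 cycles.
With 2 cycles on 269 points, sign = (−1)^{269−2} = -1.
Check: (167/269) = -1 by Zolotarev.

-1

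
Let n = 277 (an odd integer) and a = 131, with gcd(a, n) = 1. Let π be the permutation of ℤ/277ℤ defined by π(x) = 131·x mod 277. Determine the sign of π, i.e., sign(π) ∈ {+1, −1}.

Start at x=213: 213 → 203 → 1 → 131 → 264 → 236 → 169 → … (one orbit).
13 cycles of lengths [23, 23, 23, 23, 23, 23, 23, 23, 23, 23, 23, 23, 1].
13 cycles on 277: each ℓ→(−1)^(ℓ−1), product (−1)^264 = +1.

+1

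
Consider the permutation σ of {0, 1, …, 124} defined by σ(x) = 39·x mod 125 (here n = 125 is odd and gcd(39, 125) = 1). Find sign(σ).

+1

Trace 81: π^k(81) = [81, 34, 76, 89, 96, 119, 16] for k=0..6.
The orbit structure of x ↦ 39x mod 125: 7 orbits of sizes [50, 50, 10, 10, 2, 2, 1].
n − c = 125 − 7 = 118; sign = (−1)^118 = +1.
Check: (39/125) = +1 by Zolotarev.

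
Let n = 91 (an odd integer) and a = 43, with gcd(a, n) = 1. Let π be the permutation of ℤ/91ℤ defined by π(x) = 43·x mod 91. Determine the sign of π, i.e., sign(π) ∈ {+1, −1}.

Trace 64: π^k(64) = [64, 22, 36, 1, 43, 29] for k=0..5.
The orbit structure of x ↦ 43x mod 91: 21 orbits of sizes [6, 6, 6, 6, 6, 6, 6, 6, 6, 6, 6, 6, 6, 6, 1, 1, 1, 1, 1, 1, 1].
With 21 cycles on 91 points, sign = (−1)^{91−21} = +1.

+1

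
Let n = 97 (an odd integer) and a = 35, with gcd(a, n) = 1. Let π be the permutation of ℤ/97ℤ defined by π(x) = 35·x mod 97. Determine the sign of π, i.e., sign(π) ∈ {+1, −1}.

Orbit of 35 under x↦35x: [35, 61, 1]… (length divides ord_97(35)).
Cycle type of π: 3×32 + 1; total 33 cycles.
n − c = 97 − 33 = 64; sign = (−1)^64 = +1.
(35|97)_J = +1 (Zolotarev's lemma cross-check).

+1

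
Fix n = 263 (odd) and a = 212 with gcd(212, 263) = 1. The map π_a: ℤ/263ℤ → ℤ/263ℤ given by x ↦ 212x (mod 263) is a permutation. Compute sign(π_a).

-1

Trace 167: π^k(167) = [167, 162, 154, 36, 5, 8, 118] for k=0..6.
Decompose π into cycles: lengths [262, 1] (2 cycles, including the fixed point 0).
263 − 2 = 261 transpositions; sign(π) = (−1)^261 = -1.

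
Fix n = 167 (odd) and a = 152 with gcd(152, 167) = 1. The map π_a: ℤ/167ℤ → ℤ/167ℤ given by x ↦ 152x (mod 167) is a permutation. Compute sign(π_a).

Trace 24: π^k(24) = [24, 141, 56, 162, 75, 44, 8] for k=0..6.
The orbit structure of x ↦ 152x mod 167: 3 orbits of sizes [83, 83, 1].
n − c = 167 − 3 = 164; sign = (−1)^164 = +1.
Via Zolotarev, sign(π_{152}) = (152|167) = +1.

+1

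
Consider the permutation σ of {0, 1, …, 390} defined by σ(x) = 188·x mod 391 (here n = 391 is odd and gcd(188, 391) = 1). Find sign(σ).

+1

Start at x=256: 256 → 35 → 324 → 307 → 239 → 358 → 52 → … (one orbit).
Cycle type of π: 11×34 + 1×17; total 51 cycles.
51 cycles on 391: each ℓ→(−1)^(ℓ−1), product (−1)^340 = +1.
Via Zolotarev, sign(π_{188}) = (188|391) = +1.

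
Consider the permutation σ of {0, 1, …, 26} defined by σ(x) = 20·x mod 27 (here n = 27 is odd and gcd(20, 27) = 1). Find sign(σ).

-1

Start at x=25: 25 → 14 → 10 → 11 → 4 → 26 → 7 → … (one orbit).
4 cycles of lengths [18, 6, 2, 1].
4 cycles on 27: each ℓ→(−1)^(ℓ−1), product (−1)^23 = -1.
Check: (20/27) = -1 by Zolotarev.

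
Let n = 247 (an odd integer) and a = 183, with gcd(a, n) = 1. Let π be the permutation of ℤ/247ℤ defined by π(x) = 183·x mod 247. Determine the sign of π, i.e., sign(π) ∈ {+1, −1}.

Orbit of 235 under x↦183x: [235, 27, 1, 183, 144, 170]… (length divides ord_247(183)).
The orbit structure of x ↦ 183x mod 247: 52 orbits of sizes [6, 6, 6, 6, 6, 6, 6, 6, 6, 6, 6, 6, 6, 6, 6, 6, 6, 6, 6, 6, 6, 6, 6, 6, 6, 6, 6, 6, 6, 6, 6, 6, 6, 6, 6, 6, 6, 6, 6, 1, 1, 1, 1, 1, 1, 1, 1, 1, 1, 1, 1, 1].
247 − 52 = 195 transpositions; sign(π) = (−1)^195 = -1.

-1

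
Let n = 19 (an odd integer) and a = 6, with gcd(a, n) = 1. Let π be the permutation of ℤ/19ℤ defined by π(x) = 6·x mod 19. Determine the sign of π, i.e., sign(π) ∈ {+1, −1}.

+1

Trace 6: π^k(6) = [6, 17, 7, 4, 5, 11, 9] for k=0..6.
π_6 has 3 disjoint cycles with lengths [9, 9, 1] on {0,…,18}.
sign(π) = (−1)^{n − #cycles} = (−1)^{19−3} = (−1)^16 = +1.
Check: (6/19) = +1 by Zolotarev.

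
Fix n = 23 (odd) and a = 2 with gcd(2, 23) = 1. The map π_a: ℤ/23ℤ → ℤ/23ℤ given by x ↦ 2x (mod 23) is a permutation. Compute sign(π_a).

+1

Orbit of 4 under x↦2x: [4, 8, 16, 9, 18, 13, 3]… (length divides ord_23(2)).
The orbit structure of x ↦ 2x mod 23: 3 orbits of sizes [11, 11, 1].
sign(π) = (−1)^{n − #cycles} = (−1)^{23−3} = (−1)^20 = +1.
(2|23)_J = +1 (Zolotarev's lemma cross-check).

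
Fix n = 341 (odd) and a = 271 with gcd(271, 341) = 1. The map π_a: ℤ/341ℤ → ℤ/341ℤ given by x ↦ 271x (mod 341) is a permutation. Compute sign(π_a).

Trace 295: π^k(295) = [295, 151, 1, 271, 126, 46, 190] for k=0..6.
The orbit structure of x ↦ 271x mod 341: 35 orbits of sizes [10, 10, 10, 10, 10, 10, 10, 10, 10, 10, 10, 10, 10, 10, 10, 10, 10, 10, 10, 10, 10, 10, 10, 10, 10, 10, 10, 10, 10, 10, 10, 10, 10, 10, 1].
35 cycles on 341: each ℓ→(−1)^(ℓ−1), product (−1)^306 = +1.

+1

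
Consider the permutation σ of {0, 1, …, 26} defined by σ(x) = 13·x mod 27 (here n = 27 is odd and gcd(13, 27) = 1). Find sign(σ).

Orbit of 25 under x↦13x: [25, 1, 13, 7, 10, 22, 16]… (length divides ord_27(13)).
7 cycles of lengths [9, 9, 3, 3, 1, 1, 1].
Σ(ℓ_i−1) = 27−7 = 20; sign = (−1)^20 = +1.
(13|27)_J = +1 (Zolotarev's lemma cross-check).

+1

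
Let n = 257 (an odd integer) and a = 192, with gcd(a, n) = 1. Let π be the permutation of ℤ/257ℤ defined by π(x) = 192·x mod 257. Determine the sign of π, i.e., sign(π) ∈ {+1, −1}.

-1

Start at x=194: 194 → 240 → 77 → 135 → 220 → 92 → 188 → … (one orbit).
Decompose π into cycles: lengths [256, 1] (2 cycles, including the fixed point 0).
sign(π) = (−1)^{n − #cycles} = (−1)^{257−2} = (−1)^255 = -1.
Check: (192/257) = -1 by Zolotarev.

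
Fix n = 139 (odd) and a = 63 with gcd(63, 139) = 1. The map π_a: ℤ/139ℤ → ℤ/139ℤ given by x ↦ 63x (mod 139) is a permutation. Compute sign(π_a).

+1

Orbit of 79 under x↦63x: [79, 112, 106, 6, 100, 45, 55]… (length divides ord_139(63)).
Decompose π into cycles: lengths [23, 23, 23, 23, 23, 23, 1] (7 cycles, including the fixed point 0).
With 7 cycles on 139 points, sign = (−1)^{139−7} = +1.
Via Zolotarev, sign(π_{63}) = (63|139) = +1.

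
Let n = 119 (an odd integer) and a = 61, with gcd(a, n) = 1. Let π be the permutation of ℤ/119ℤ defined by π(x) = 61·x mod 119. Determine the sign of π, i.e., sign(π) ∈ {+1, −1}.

Trace 32: π^k(32) = [32, 48, 72, 108, 43, 5, 67] for k=0..6.
Cycle type of π: 48×2 + 16 + 6 + 1; total 5 cycles.
sign(π) = (−1)^{n − #cycles} = (−1)^{119−5} = (−1)^114 = +1.
(61|119)_J = +1 (Zolotarev's lemma cross-check).

+1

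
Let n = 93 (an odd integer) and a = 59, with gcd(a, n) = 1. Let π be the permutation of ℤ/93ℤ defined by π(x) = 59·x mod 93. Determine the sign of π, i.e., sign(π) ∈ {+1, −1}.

-1

Trace 32: π^k(32) = [32, 28, 71, 4, 50, 67, 47] for k=0..6.
6 cycles of lengths [30, 30, 15, 15, 2, 1].
sign(π) = (−1)^{n − #cycles} = (−1)^{93−6} = (−1)^87 = -1.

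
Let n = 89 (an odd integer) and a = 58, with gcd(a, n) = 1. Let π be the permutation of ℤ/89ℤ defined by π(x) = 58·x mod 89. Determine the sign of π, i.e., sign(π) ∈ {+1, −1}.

Orbit of 22 under x↦58x: [22, 30, 49, 83, 8, 19, 34]… (length divides ord_89(58)).
The orbit structure of x ↦ 58x mod 89: 2 orbits of sizes [88, 1].
89 − 2 = 87 transpositions; sign(π) = (−1)^87 = -1.
Check: (58/89) = -1 by Zolotarev.

-1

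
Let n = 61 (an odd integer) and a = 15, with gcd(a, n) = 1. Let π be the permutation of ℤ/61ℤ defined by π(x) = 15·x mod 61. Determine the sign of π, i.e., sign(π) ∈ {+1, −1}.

Orbit of 12 under x↦15x: [12, 58, 16, 57, 1, 15, 42]… (length divides ord_61(15)).
Cycle type of π: 15×4 + 1; total 5 cycles.
5 cycles on 61: each ℓ→(−1)^(ℓ−1), product (−1)^56 = +1.

+1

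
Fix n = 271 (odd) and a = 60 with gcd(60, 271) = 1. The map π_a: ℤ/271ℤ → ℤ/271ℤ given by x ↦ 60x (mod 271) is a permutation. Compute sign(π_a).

-1

Trace 126: π^k(126) = [126, 243, 217, 12, 178, 111, 156] for k=0..6.
Cycle lengths of π_60 on ℤ/271ℤ: [54, 54, 54, 54, 54, 1]; 6 cycles in total.
6 cycles on 271: each ℓ→(−1)^(ℓ−1), product (−1)^265 = -1.
Via Zolotarev, sign(π_{60}) = (60|271) = -1.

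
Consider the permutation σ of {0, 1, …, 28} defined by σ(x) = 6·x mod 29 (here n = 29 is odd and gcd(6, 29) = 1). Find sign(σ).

+1

Trace 5: π^k(5) = [5, 1, 6, 7, 13, 20, 4] for k=0..6.
The orbit structure of x ↦ 6x mod 29: 3 orbits of sizes [14, 14, 1].
n − c = 29 − 3 = 26; sign = (−1)^26 = +1.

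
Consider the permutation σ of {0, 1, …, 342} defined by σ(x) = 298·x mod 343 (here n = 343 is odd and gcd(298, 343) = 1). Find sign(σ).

+1

Orbit of 135 under x↦298x: [135, 99, 4, 163, 211, 109, 240]… (length divides ord_343(298)).
Decompose π into cycles: lengths [147, 147, 21, 21, 3, 3, 1] (7 cycles, including the fixed point 0).
7 cycles on 343: each ℓ→(−1)^(ℓ−1), product (−1)^336 = +1.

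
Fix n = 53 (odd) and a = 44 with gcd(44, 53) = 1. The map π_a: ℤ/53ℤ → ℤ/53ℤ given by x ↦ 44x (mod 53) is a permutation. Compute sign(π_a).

+1

Start at x=13: 13 → 42 → 46 → 10 → 16 → 15 → 24 → … (one orbit).
5 cycles of lengths [13, 13, 13, 13, 1].
53 − 5 = 48 transpositions; sign(π) = (−1)^48 = +1.
Zolotarev: (44|53) = +1, matching the cycle-count sign.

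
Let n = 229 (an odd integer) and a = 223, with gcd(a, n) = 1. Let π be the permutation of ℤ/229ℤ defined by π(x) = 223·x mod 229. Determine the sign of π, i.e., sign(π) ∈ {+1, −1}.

Trace 150: π^k(150) = [150, 16, 133, 118, 208, 126, 160] for k=0..6.
Cycle type of π: 228 + 1; total 2 cycles.
With 2 cycles on 229 points, sign = (−1)^{229−2} = -1.
The Jacobi symbol (223|229) = -1 (Zolotarev) agrees.

-1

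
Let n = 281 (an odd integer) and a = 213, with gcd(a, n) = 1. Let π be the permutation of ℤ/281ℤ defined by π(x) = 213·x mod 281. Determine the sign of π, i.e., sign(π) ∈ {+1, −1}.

Orbit of 232 under x↦213x: [232, 241, 191, 219, 1, 213, 128]… (length divides ord_281(213)).
The orbit structure of x ↦ 213x mod 281: 15 orbits of sizes [20, 20, 20, 20, 20, 20, 20, 20, 20, 20, 20, 20, 20, 20, 1].
15 cycles on 281: each ℓ→(−1)^(ℓ−1), product (−1)^266 = +1.
Zolotarev: (213|281) = +1, matching the cycle-count sign.

+1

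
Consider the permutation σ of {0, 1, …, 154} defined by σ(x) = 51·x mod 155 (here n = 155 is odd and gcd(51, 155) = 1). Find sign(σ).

+1

Orbit of 71 under x↦51x: [71, 56, 66, 111, 81, 101, 36]… (length divides ord_155(51)).
15 cycles of lengths [15, 15, 15, 15, 15, 15, 15, 15, 15, 15, 1, 1, 1, 1, 1].
Σ(ℓ_i−1) = 155−15 = 140; sign = (−1)^140 = +1.
The Jacobi symbol (51|155) = +1 (Zolotarev) agrees.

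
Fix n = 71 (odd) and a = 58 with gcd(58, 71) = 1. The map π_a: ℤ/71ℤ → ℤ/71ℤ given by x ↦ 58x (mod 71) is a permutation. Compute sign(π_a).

+1

Trace 16: π^k(16) = [16, 5, 6, 64, 20, 24, 43] for k=0..6.
The orbit structure of x ↦ 58x mod 71: 3 orbits of sizes [35, 35, 1].
n − c = 71 − 3 = 68; sign = (−1)^68 = +1.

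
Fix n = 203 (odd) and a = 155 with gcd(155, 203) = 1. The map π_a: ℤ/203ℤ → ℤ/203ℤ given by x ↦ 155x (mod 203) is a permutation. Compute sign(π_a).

-1

Trace 57: π^k(57) = [57, 106, 190, 15, 92, 50, 36] for k=0..6.
Decompose π into cycles: lengths [28, 28, 28, 28, 28, 28, 28, 1, 1, 1, 1, 1, 1, 1] (14 cycles, including the fixed point 0).
203 − 14 = 189 transpositions; sign(π) = (−1)^189 = -1.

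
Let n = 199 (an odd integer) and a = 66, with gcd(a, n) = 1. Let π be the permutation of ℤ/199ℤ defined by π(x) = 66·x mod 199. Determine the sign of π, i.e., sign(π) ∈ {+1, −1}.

Start at x=45: 45 → 184 → 5 → 131 → 89 → 103 → 32 → … (one orbit).
Cycle type of π: 99×2 + 1; total 3 cycles.
sign(π) = (−1)^{n − #cycles} = (−1)^{199−3} = (−1)^196 = +1.

+1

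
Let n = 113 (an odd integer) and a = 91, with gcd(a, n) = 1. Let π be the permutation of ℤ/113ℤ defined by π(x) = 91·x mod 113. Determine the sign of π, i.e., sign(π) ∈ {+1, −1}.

+1

Start at x=91: 91 → 32 → 87 → 7 → 72 → 111 → 44 → … (one orbit).
The orbit structure of x ↦ 91x mod 113: 3 orbits of sizes [56, 56, 1].
Σ(ℓ_i−1) = 113−3 = 110; sign = (−1)^110 = +1.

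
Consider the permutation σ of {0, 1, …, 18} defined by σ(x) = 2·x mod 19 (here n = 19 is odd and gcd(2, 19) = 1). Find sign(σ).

-1

Start at x=10: 10 → 1 → 2 → 4 → 8 → 16 → 13 → … (one orbit).
Cycle lengths of π_2 on ℤ/19ℤ: [18, 1]; 2 cycles in total.
n − c = 19 − 2 = 17; sign = (−1)^17 = -1.
Via Zolotarev, sign(π_{2}) = (2|19) = -1.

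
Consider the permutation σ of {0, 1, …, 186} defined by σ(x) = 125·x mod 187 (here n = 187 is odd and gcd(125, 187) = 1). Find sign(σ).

-1

Start at x=89: 89 → 92 → 93 → 31 → 135 → 45 → 15 → … (one orbit).
6 cycles of lengths [80, 80, 16, 5, 5, 1].
6 cycles on 187: each ℓ→(−1)^(ℓ−1), product (−1)^181 = -1.
Zolotarev: (125|187) = -1, matching the cycle-count sign.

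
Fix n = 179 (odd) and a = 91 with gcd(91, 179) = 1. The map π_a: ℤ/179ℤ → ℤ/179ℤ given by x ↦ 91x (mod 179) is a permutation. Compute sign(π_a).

Trace 127: π^k(127) = [127, 101, 62, 93, 50, 75, 23] for k=0..6.
The orbit structure of x ↦ 91x mod 179: 2 orbits of sizes [178, 1].
Σ(ℓ_i−1) = 179−2 = 177; sign = (−1)^177 = -1.
(91|179)_J = -1 (Zolotarev's lemma cross-check).

-1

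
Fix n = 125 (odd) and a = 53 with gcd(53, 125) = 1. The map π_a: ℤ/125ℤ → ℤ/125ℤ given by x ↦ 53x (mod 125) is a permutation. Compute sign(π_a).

-1

Trace 84: π^k(84) = [84, 77, 81, 43, 29, 37, 86] for k=0..6.
Decompose π into cycles: lengths [100, 20, 4, 1] (4 cycles, including the fixed point 0).
125 − 4 = 121 transpositions; sign(π) = (−1)^121 = -1.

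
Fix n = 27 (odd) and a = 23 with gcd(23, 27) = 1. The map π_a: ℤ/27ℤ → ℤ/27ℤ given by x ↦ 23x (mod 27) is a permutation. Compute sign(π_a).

Orbit of 19 under x↦23x: [19, 5, 7, 26, 4, 11, 10]… (length divides ord_27(23)).
Decompose π into cycles: lengths [18, 6, 2, 1] (4 cycles, including the fixed point 0).
Σ(ℓ_i−1) = 27−4 = 23; sign = (−1)^23 = -1.

-1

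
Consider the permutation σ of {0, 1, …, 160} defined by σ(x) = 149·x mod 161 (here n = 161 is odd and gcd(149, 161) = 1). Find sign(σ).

-1

Start at x=141: 141 → 79 → 18 → 106 → 16 → 130 → 50 → … (one orbit).
Cycle type of π: 66×2 + 22 + 3×2 + 1; total 6 cycles.
sign(π) = (−1)^{n − #cycles} = (−1)^{161−6} = (−1)^155 = -1.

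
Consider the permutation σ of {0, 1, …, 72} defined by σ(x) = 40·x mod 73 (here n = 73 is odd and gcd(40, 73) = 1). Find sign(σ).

-1

Start at x=17: 17 → 23 → 44 → 8 → 28 → 25 → 51 → … (one orbit).
π_40 has 2 disjoint cycles with lengths [72, 1] on {0,…,72}.
With 2 cycles on 73 points, sign = (−1)^{73−2} = -1.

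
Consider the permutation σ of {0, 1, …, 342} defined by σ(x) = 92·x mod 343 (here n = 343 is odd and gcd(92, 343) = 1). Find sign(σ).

Trace 169: π^k(169) = [169, 113, 106, 148, 239, 36, 225] for k=0..6.
19 cycles of lengths [49, 49, 49, 49, 49, 49, 7, 7, 7, 7, 7, 7, 1, 1, 1, 1, 1, 1, 1].
343 − 19 = 324 transpositions; sign(π) = (−1)^324 = +1.
(92|343)_J = +1 (Zolotarev's lemma cross-check).

+1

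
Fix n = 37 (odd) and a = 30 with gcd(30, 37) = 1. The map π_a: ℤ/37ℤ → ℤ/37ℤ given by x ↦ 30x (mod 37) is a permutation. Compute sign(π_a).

Trace 11: π^k(11) = [11, 34, 21, 1, 30, 12, 27] for k=0..6.
The orbit structure of x ↦ 30x mod 37: 3 orbits of sizes [18, 18, 1].
3 cycles on 37: each ℓ→(−1)^(ℓ−1), product (−1)^34 = +1.

+1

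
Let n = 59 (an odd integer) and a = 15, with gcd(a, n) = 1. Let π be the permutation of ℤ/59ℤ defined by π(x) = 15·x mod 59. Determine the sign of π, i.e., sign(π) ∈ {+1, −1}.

+1

Orbit of 41 under x↦15x: [41, 25, 21, 20, 5, 16, 4]… (length divides ord_59(15)).
Cycle type of π: 29×2 + 1; total 3 cycles.
sign(π) = (−1)^{n − #cycles} = (−1)^{59−3} = (−1)^56 = +1.
Check: (15/59) = +1 by Zolotarev.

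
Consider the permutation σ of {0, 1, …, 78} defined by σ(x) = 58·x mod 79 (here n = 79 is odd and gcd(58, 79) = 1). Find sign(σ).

Start at x=38: 38 → 71 → 10 → 27 → 65 → 57 → 67 → … (one orbit).
π_58 has 4 disjoint cycles with lengths [26, 26, 26, 1] on {0,…,78}.
Σ(ℓ_i−1) = 79−4 = 75; sign = (−1)^75 = -1.
The Jacobi symbol (58|79) = -1 (Zolotarev) agrees.

-1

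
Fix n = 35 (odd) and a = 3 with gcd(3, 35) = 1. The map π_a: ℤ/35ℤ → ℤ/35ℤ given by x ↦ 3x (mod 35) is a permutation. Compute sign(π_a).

Orbit of 13 under x↦3x: [13, 4, 12, 1, 3, 9, 27]… (length divides ord_35(3)).
Cycle type of π: 12×2 + 6 + 4 + 1; total 5 cycles.
sign(π) = (−1)^{n − #cycles} = (−1)^{35−5} = (−1)^30 = +1.
Zolotarev: (3|35) = +1, matching the cycle-count sign.

+1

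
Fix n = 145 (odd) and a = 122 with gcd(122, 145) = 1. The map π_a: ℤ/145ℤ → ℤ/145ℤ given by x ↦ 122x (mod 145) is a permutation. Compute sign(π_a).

-1

Trace 38: π^k(38) = [38, 141, 92, 59, 93, 36, 42] for k=0..6.
The orbit structure of x ↦ 122x mod 145: 8 orbits of sizes [28, 28, 28, 28, 14, 14, 4, 1].
Σ(ℓ_i−1) = 145−8 = 137; sign = (−1)^137 = -1.
(122|145)_J = -1 (Zolotarev's lemma cross-check).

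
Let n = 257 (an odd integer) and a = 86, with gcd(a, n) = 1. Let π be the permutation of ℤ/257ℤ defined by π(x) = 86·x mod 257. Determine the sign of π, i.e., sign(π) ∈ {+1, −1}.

-1

Start at x=78: 78 → 26 → 180 → 60 → 20 → 178 → 145 → … (one orbit).
Decompose π into cycles: lengths [256, 1] (2 cycles, including the fixed point 0).
Σ(ℓ_i−1) = 257−2 = 255; sign = (−1)^255 = -1.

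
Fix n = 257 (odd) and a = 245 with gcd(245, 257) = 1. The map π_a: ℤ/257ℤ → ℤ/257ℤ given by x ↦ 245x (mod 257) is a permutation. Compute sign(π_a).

Orbit of 152 under x↦245x: [152, 232, 43, 255, 24, 226, 115]… (length divides ord_257(245)).
Cycle type of π: 256 + 1; total 2 cycles.
sign(π) = (−1)^{n − #cycles} = (−1)^{257−2} = (−1)^255 = -1.
Via Zolotarev, sign(π_{245}) = (245|257) = -1.

-1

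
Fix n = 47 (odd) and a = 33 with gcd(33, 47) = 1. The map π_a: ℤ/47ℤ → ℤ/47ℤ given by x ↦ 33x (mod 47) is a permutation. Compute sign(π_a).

-1

Start at x=34: 34 → 41 → 37 → 46 → 14 → 39 → 18 → … (one orbit).
The orbit structure of x ↦ 33x mod 47: 2 orbits of sizes [46, 1].
Σ(ℓ_i−1) = 47−2 = 45; sign = (−1)^45 = -1.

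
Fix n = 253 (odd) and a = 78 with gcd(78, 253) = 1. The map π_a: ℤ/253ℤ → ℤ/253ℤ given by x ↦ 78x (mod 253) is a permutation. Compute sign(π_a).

+1

Start at x=78: 78 → 12 → 177 → 144 → 100 → 210 → 188 → … (one orbit).
Decompose π into cycles: lengths [11, 11, 11, 11, 11, 11, 11, 11, 11, 11, 11, 11, 11, 11, 11, 11, 11, 11, 11, 11, 11, 11, 1, 1, 1, 1, 1, 1, 1, 1, 1, 1, 1] (33 cycles, including the fixed point 0).
sign(π) = (−1)^{n − #cycles} = (−1)^{253−33} = (−1)^220 = +1.
The Jacobi symbol (78|253) = +1 (Zolotarev) agrees.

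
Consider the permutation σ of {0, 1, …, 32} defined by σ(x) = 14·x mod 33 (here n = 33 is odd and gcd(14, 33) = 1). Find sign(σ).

Trace 26: π^k(26) = [26, 1, 14, 31, 5, 4, 23] for k=0..6.
Cycle type of π: 10×2 + 5×2 + 2 + 1; total 6 cycles.
With 6 cycles on 33 points, sign = (−1)^{33−6} = -1.
Zolotarev: (14|33) = -1, matching the cycle-count sign.

-1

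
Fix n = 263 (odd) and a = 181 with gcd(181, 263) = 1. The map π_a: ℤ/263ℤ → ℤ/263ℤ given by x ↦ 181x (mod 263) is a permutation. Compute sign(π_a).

Orbit of 234 under x↦181x: [234, 11, 150, 61, 258, 147, 44]… (length divides ord_263(181)).
π_181 has 3 disjoint cycles with lengths [131, 131, 1] on {0,…,262}.
sign(π) = (−1)^{n − #cycles} = (−1)^{263−3} = (−1)^260 = +1.
(181|263)_J = +1 (Zolotarev's lemma cross-check).

+1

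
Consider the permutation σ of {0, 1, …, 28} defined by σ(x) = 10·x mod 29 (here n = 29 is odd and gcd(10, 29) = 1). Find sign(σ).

-1

Start at x=15: 15 → 5 → 21 → 7 → 12 → 4 → 11 → … (one orbit).
Cycle type of π: 28 + 1; total 2 cycles.
With 2 cycles on 29 points, sign = (−1)^{29−2} = -1.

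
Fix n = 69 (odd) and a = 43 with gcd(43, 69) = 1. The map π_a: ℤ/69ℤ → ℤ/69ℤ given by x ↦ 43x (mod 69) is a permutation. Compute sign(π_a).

-1

Trace 43: π^k(43) = [43, 55, 19, 58, 10, 16, 67] for k=0..6.
Cycle type of π: 22×3 + 1×3; total 6 cycles.
Σ(ℓ_i−1) = 69−6 = 63; sign = (−1)^63 = -1.
Via Zolotarev, sign(π_{43}) = (43|69) = -1.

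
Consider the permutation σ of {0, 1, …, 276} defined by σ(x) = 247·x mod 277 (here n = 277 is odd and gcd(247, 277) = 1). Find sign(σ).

+1

Start at x=120: 120 → 1 → 247 → 69 → 146 → 52 → 102 → … (one orbit).
The orbit structure of x ↦ 247x mod 277: 7 orbits of sizes [46, 46, 46, 46, 46, 46, 1].
With 7 cycles on 277 points, sign = (−1)^{277−7} = +1.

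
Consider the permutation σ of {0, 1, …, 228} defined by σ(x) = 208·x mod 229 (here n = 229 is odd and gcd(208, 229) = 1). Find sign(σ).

Start at x=197: 197 → 214 → 86 → 26 → 141 → 16 → 122 → … (one orbit).
Cycle lengths of π_208 on ℤ/229ℤ: [76, 76, 76, 1]; 4 cycles in total.
With 4 cycles on 229 points, sign = (−1)^{229−4} = -1.
Zolotarev: (208|229) = -1, matching the cycle-count sign.

-1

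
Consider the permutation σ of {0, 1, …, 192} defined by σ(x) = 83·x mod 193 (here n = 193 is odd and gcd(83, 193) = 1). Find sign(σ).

Start at x=93: 93 → 192 → 110 → 59 → 72 → 186 → 191 → … (one orbit).
Decompose π into cycles: lengths [96, 96, 1] (3 cycles, including the fixed point 0).
Σ(ℓ_i−1) = 193−3 = 190; sign = (−1)^190 = +1.
(83|193)_J = +1 (Zolotarev's lemma cross-check).

+1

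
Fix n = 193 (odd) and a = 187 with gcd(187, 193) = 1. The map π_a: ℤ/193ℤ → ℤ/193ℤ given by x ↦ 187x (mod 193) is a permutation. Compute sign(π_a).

Start at x=118: 118 → 64 → 2 → 181 → 72 → 147 → 83 → … (one orbit).
Cycle lengths of π_187 on ℤ/193ℤ: [96, 96, 1]; 3 cycles in total.
3 cycles on 193: each ℓ→(−1)^(ℓ−1), product (−1)^190 = +1.

+1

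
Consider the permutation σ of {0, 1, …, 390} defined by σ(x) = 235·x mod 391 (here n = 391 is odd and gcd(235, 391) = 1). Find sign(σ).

Trace 227: π^k(227) = [227, 169, 224, 246, 333, 55, 22] for k=0..6.
5 cycles of lengths [176, 176, 22, 16, 1].
Σ(ℓ_i−1) = 391−5 = 386; sign = (−1)^386 = +1.
(235|391)_J = +1 (Zolotarev's lemma cross-check).

+1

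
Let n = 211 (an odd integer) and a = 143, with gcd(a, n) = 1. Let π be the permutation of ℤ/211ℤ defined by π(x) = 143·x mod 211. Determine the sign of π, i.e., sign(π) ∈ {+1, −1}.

+1

Orbit of 79 under x↦143x: [79, 114, 55, 58, 65, 11, 96]… (length divides ord_211(143)).
The orbit structure of x ↦ 143x mod 211: 7 orbits of sizes [35, 35, 35, 35, 35, 35, 1].
211 − 7 = 204 transpositions; sign(π) = (−1)^204 = +1.
Via Zolotarev, sign(π_{143}) = (143|211) = +1.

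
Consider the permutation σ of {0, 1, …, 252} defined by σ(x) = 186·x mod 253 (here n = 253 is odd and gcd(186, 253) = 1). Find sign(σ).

-1

Start at x=177: 177 → 32 → 133 → 197 → 210 → 98 → 12 → … (one orbit).
π_186 has 18 disjoint cycles with lengths [22, 22, 22, 22, 22, 22, 22, 22, 22, 22, 11, 11, 2, 2, 2, 2, 2, 1] on {0,…,252}.
With 18 cycles on 253 points, sign = (−1)^{253−18} = -1.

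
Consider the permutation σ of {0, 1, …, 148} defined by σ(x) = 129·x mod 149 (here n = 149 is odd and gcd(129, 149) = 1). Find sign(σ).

Start at x=6: 6 → 29 → 16 → 127 → 142 → 140 → 31 → … (one orbit).
The orbit structure of x ↦ 129x mod 149: 5 orbits of sizes [37, 37, 37, 37, 1].
Σ(ℓ_i−1) = 149−5 = 144; sign = (−1)^144 = +1.

+1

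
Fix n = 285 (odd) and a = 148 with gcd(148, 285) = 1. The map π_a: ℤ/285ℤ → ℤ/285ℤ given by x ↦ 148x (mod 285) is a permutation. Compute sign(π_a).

+1

Trace 262: π^k(262) = [262, 16, 88, 199, 97, 106, 13] for k=0..6.
π_148 has 15 disjoint cycles with lengths [36, 36, 36, 36, 36, 36, 18, 18, 18, 4, 4, 4, 1, 1, 1] on {0,…,284}.
With 15 cycles on 285 points, sign = (−1)^{285−15} = +1.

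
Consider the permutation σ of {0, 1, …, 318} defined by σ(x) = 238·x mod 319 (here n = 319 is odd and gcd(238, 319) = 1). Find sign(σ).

Trace 199: π^k(199) = [199, 150, 291, 35, 36, 274, 136] for k=0..6.
Decompose π into cycles: lengths [70, 70, 70, 70, 14, 14, 10, 1] (8 cycles, including the fixed point 0).
319 − 8 = 311 transpositions; sign(π) = (−1)^311 = -1.
The Jacobi symbol (238|319) = -1 (Zolotarev) agrees.

-1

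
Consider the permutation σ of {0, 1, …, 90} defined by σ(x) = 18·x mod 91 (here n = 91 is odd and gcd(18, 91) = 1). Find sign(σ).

-1

Orbit of 53 under x↦18x: [53, 44, 64, 60, 79, 57, 25]… (length divides ord_91(18)).
Cycle type of π: 12×6 + 4×3 + 3×2 + 1; total 12 cycles.
Σ(ℓ_i−1) = 91−12 = 79; sign = (−1)^79 = -1.
Check: (18/91) = -1 by Zolotarev.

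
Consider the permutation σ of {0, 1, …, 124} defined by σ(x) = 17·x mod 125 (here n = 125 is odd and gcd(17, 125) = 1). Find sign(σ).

-1

Trace 31: π^k(31) = [31, 27, 84, 53, 26, 67, 14] for k=0..6.
4 cycles of lengths [100, 20, 4, 1].
125 − 4 = 121 transpositions; sign(π) = (−1)^121 = -1.
Check: (17/125) = -1 by Zolotarev.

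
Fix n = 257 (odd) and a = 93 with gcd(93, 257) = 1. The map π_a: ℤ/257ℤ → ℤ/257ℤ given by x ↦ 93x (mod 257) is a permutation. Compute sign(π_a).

Trace 144: π^k(144) = [144, 28, 34, 78, 58, 254, 235] for k=0..6.
The orbit structure of x ↦ 93x mod 257: 2 orbits of sizes [256, 1].
257 − 2 = 255 transpositions; sign(π) = (−1)^255 = -1.
Check: (93/257) = -1 by Zolotarev.

-1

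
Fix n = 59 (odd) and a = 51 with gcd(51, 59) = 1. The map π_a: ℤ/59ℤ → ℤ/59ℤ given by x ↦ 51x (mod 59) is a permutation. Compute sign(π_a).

Start at x=41: 41 → 26 → 28 → 12 → 22 → 1 → 51 → … (one orbit).
The orbit structure of x ↦ 51x mod 59: 3 orbits of sizes [29, 29, 1].
Σ(ℓ_i−1) = 59−3 = 56; sign = (−1)^56 = +1.
(51|59)_J = +1 (Zolotarev's lemma cross-check).

+1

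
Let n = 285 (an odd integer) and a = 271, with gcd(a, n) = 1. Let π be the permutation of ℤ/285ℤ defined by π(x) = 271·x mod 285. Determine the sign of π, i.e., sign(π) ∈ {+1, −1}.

+1

Orbit of 121 under x↦271x: [121, 16, 61, 1, 271, 196, 106]… (length divides ord_285(271)).
Decompose π into cycles: lengths [9, 9, 9, 9, 9, 9, 9, 9, 9, 9, 9, 9, 9, 9, 9, 9, 9, 9, 9, 9, 9, 9, 9, 9, 9, 9, 9, 9, 9, 9, 1, 1, 1, 1, 1, 1, 1, 1, 1, 1, 1, 1, 1, 1, 1] (45 cycles, including the fixed point 0).
Σ(ℓ_i−1) = 285−45 = 240; sign = (−1)^240 = +1.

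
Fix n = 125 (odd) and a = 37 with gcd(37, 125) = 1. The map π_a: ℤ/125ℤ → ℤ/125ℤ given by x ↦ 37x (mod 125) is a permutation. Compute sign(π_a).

-1

Orbit of 123 under x↦37x: [123, 51, 12, 69, 53, 86, 57]… (length divides ord_125(37)).
The orbit structure of x ↦ 37x mod 125: 4 orbits of sizes [100, 20, 4, 1].
4 cycles on 125: each ℓ→(−1)^(ℓ−1), product (−1)^121 = -1.
Via Zolotarev, sign(π_{37}) = (37|125) = -1.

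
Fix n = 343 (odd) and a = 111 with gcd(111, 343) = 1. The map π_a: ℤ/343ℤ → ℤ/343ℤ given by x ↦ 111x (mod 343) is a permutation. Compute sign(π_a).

-1

Orbit of 36 under x↦111x: [36, 223, 57, 153, 176, 328, 50]… (length divides ord_343(111)).
π_111 has 10 disjoint cycles with lengths [98, 98, 98, 14, 14, 14, 2, 2, 2, 1] on {0,…,342}.
n − c = 343 − 10 = 333; sign = (−1)^333 = -1.
Check: (111/343) = -1 by Zolotarev.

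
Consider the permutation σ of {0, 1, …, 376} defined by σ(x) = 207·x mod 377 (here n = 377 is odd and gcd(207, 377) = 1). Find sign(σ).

Orbit of 324 under x↦207x: [324, 339, 51, 1, 207, 248, 64]… (length divides ord_377(207)).
Cycle type of π: 14×26 + 2×6 + 1; total 33 cycles.
With 33 cycles on 377 points, sign = (−1)^{377−33} = +1.
Zolotarev: (207|377) = +1, matching the cycle-count sign.

+1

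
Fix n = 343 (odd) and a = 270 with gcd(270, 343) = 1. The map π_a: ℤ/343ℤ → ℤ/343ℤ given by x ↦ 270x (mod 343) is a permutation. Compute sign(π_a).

+1

Orbit of 78 under x↦270x: [78, 137, 289, 169, 11, 226, 309]… (length divides ord_343(270)).
7 cycles of lengths [147, 147, 21, 21, 3, 3, 1].
With 7 cycles on 343 points, sign = (−1)^{343−7} = +1.
(270|343)_J = +1 (Zolotarev's lemma cross-check).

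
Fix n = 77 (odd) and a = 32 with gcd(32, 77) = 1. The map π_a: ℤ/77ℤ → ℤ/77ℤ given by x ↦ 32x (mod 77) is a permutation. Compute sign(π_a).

-1

Trace 23: π^k(23) = [23, 43, 67, 65, 1, 32] for k=0..5.
Cycle lengths of π_32 on ℤ/77ℤ: [6, 6, 6, 6, 6, 6, 6, 6, 6, 6, 3, 3, 2, 2, 2, 2, 2, 1]; 18 cycles in total.
With 18 cycles on 77 points, sign = (−1)^{77−18} = -1.
(32|77)_J = -1 (Zolotarev's lemma cross-check).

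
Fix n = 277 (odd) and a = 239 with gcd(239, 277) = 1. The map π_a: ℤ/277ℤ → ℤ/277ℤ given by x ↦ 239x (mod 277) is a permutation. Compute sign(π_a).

Orbit of 240 under x↦239x: [240, 21, 33, 131, 8, 250, 195]… (length divides ord_277(239)).
4 cycles of lengths [92, 92, 92, 1].
277 − 4 = 273 transpositions; sign(π) = (−1)^273 = -1.
The Jacobi symbol (239|277) = -1 (Zolotarev) agrees.

-1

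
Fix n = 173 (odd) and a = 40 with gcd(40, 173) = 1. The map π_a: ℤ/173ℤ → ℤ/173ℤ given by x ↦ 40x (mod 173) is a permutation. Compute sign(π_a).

Orbit of 37 under x↦40x: [37, 96, 34, 149, 78, 6, 67]… (length divides ord_173(40)).
3 cycles of lengths [86, 86, 1].
sign(π) = (−1)^{n − #cycles} = (−1)^{173−3} = (−1)^170 = +1.
Via Zolotarev, sign(π_{40}) = (40|173) = +1.

+1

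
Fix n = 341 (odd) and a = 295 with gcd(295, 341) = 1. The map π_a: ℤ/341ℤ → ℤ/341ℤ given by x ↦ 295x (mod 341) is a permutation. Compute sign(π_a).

+1

Trace 1: π^k(1) = [1, 295, 70, 190, 126] for k=0..4.
69 cycles of lengths [5, 5, 5, 5, 5, 5, 5, 5, 5, 5, 5, 5, 5, 5, 5, 5, 5, 5, 5, 5, 5, 5, 5, 5, 5, 5, 5, 5, 5, 5, 5, 5, 5, 5, 5, 5, 5, 5, 5, 5, 5, 5, 5, 5, 5, 5, 5, 5, 5, 5, 5, 5, 5, 5, 5, 5, 5, 5, 5, 5, 5, 5, 5, 5, 5, 5, 5, 5, 1].
With 69 cycles on 341 points, sign = (−1)^{341−69} = +1.
Zolotarev: (295|341) = +1, matching the cycle-count sign.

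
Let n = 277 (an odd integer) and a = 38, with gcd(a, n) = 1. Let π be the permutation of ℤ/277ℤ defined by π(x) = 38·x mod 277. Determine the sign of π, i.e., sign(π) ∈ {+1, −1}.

Start at x=168: 168 → 13 → 217 → 213 → 61 → 102 → 275 → … (one orbit).
Cycle lengths of π_38 on ℤ/277ℤ: [92, 92, 92, 1]; 4 cycles in total.
sign(π) = (−1)^{n − #cycles} = (−1)^{277−4} = (−1)^273 = -1.

-1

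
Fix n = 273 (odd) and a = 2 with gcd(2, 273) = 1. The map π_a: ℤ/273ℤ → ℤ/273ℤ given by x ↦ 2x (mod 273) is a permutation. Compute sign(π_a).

+1

Orbit of 239 under x↦2x: [239, 205, 137, 1, 2, 4, 8]… (length divides ord_273(2)).
Cycle type of π: 12×21 + 6×2 + 3×2 + 2 + 1; total 27 cycles.
n − c = 273 − 27 = 246; sign = (−1)^246 = +1.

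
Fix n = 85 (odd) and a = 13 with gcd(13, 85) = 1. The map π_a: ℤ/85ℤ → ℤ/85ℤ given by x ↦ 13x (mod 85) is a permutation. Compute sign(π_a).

-1

Trace 72: π^k(72) = [72, 1, 13, 84] for k=0..3.
Cycle type of π: 4×21 + 1; total 22 cycles.
85 − 22 = 63 transpositions; sign(π) = (−1)^63 = -1.
The Jacobi symbol (13|85) = -1 (Zolotarev) agrees.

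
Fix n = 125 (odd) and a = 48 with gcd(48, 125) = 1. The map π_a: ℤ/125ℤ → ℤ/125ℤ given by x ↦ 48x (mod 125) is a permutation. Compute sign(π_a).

Orbit of 103 under x↦48x: [103, 69, 62, 101, 98, 79, 42]… (length divides ord_125(48)).
Decompose π into cycles: lengths [100, 20, 4, 1] (4 cycles, including the fixed point 0).
With 4 cycles on 125 points, sign = (−1)^{125−4} = -1.
Zolotarev: (48|125) = -1, matching the cycle-count sign.

-1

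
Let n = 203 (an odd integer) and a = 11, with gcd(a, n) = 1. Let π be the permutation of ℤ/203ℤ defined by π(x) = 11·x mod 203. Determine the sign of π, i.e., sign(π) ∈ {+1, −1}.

Start at x=92: 92 → 200 → 170 → 43 → 67 → 128 → 190 → … (one orbit).
π_11 has 6 disjoint cycles with lengths [84, 84, 28, 3, 3, 1] on {0,…,202}.
Σ(ℓ_i−1) = 203−6 = 197; sign = (−1)^197 = -1.

-1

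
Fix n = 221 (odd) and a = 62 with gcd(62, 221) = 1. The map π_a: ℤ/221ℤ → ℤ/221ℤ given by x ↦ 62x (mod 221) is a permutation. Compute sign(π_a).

Trace 42: π^k(42) = [42, 173, 118, 23, 100, 12, 81] for k=0..6.
Cycle lengths of π_62 on ℤ/221ℤ: [48, 48, 48, 48, 16, 6, 6, 1]; 8 cycles in total.
With 8 cycles on 221 points, sign = (−1)^{221−8} = -1.

-1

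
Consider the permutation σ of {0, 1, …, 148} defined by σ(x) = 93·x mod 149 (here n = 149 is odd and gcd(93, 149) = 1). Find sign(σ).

Start at x=86: 86 → 101 → 6 → 111 → 42 → 32 → 145 → … (one orbit).
π_93 has 2 disjoint cycles with lengths [148, 1] on {0,…,148}.
149 − 2 = 147 transpositions; sign(π) = (−1)^147 = -1.
Check: (93/149) = -1 by Zolotarev.

-1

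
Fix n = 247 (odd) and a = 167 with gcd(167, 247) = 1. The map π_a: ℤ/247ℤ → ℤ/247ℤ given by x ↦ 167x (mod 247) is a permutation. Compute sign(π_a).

+1

Start at x=8: 8 → 101 → 71 → 1 → 167 → 225 → 31 → … (one orbit).
Cycle type of π: 36×6 + 18 + 12 + 1; total 9 cycles.
With 9 cycles on 247 points, sign = (−1)^{247−9} = +1.
(167|247)_J = +1 (Zolotarev's lemma cross-check).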